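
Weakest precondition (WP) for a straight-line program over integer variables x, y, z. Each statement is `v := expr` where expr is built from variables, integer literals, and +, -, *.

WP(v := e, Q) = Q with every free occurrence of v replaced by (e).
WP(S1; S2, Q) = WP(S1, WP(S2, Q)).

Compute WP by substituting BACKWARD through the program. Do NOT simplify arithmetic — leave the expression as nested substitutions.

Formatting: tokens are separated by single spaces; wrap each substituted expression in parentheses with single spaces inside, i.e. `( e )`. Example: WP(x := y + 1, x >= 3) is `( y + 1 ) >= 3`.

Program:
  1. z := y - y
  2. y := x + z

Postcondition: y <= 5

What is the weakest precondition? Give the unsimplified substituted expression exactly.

post: y <= 5
stmt 2: y := x + z  -- replace 1 occurrence(s) of y with (x + z)
  => ( x + z ) <= 5
stmt 1: z := y - y  -- replace 1 occurrence(s) of z with (y - y)
  => ( x + ( y - y ) ) <= 5

Answer: ( x + ( y - y ) ) <= 5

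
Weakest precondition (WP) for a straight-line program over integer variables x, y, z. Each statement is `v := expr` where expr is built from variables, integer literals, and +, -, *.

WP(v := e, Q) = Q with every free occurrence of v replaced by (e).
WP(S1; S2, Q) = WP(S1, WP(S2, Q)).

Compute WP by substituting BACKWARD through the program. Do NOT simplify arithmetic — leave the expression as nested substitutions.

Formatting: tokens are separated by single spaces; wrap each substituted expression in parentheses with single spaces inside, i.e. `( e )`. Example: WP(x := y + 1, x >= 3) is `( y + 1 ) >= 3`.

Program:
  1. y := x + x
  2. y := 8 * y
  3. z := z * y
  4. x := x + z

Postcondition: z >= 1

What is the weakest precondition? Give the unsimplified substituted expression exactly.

Answer: ( z * ( 8 * ( x + x ) ) ) >= 1

Derivation:
post: z >= 1
stmt 4: x := x + z  -- replace 0 occurrence(s) of x with (x + z)
  => z >= 1
stmt 3: z := z * y  -- replace 1 occurrence(s) of z with (z * y)
  => ( z * y ) >= 1
stmt 2: y := 8 * y  -- replace 1 occurrence(s) of y with (8 * y)
  => ( z * ( 8 * y ) ) >= 1
stmt 1: y := x + x  -- replace 1 occurrence(s) of y with (x + x)
  => ( z * ( 8 * ( x + x ) ) ) >= 1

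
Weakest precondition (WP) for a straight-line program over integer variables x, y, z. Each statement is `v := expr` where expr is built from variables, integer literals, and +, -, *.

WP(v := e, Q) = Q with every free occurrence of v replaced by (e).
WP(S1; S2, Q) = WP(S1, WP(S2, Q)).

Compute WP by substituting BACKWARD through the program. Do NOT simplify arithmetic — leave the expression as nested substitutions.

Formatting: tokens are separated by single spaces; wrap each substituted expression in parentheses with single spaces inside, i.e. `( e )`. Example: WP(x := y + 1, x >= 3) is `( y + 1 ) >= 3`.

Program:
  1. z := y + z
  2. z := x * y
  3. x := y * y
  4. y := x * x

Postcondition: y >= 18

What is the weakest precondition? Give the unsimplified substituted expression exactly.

Answer: ( ( y * y ) * ( y * y ) ) >= 18

Derivation:
post: y >= 18
stmt 4: y := x * x  -- replace 1 occurrence(s) of y with (x * x)
  => ( x * x ) >= 18
stmt 3: x := y * y  -- replace 2 occurrence(s) of x with (y * y)
  => ( ( y * y ) * ( y * y ) ) >= 18
stmt 2: z := x * y  -- replace 0 occurrence(s) of z with (x * y)
  => ( ( y * y ) * ( y * y ) ) >= 18
stmt 1: z := y + z  -- replace 0 occurrence(s) of z with (y + z)
  => ( ( y * y ) * ( y * y ) ) >= 18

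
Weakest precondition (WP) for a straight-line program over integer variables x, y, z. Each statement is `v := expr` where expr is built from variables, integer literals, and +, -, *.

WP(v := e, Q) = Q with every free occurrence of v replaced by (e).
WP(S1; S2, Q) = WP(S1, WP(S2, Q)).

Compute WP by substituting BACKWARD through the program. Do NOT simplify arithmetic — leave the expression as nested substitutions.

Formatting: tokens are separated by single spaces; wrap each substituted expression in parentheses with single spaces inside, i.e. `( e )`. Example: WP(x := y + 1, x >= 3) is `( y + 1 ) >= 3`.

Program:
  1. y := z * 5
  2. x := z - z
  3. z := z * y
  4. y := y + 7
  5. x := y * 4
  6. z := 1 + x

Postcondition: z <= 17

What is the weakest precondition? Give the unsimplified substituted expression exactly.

post: z <= 17
stmt 6: z := 1 + x  -- replace 1 occurrence(s) of z with (1 + x)
  => ( 1 + x ) <= 17
stmt 5: x := y * 4  -- replace 1 occurrence(s) of x with (y * 4)
  => ( 1 + ( y * 4 ) ) <= 17
stmt 4: y := y + 7  -- replace 1 occurrence(s) of y with (y + 7)
  => ( 1 + ( ( y + 7 ) * 4 ) ) <= 17
stmt 3: z := z * y  -- replace 0 occurrence(s) of z with (z * y)
  => ( 1 + ( ( y + 7 ) * 4 ) ) <= 17
stmt 2: x := z - z  -- replace 0 occurrence(s) of x with (z - z)
  => ( 1 + ( ( y + 7 ) * 4 ) ) <= 17
stmt 1: y := z * 5  -- replace 1 occurrence(s) of y with (z * 5)
  => ( 1 + ( ( ( z * 5 ) + 7 ) * 4 ) ) <= 17

Answer: ( 1 + ( ( ( z * 5 ) + 7 ) * 4 ) ) <= 17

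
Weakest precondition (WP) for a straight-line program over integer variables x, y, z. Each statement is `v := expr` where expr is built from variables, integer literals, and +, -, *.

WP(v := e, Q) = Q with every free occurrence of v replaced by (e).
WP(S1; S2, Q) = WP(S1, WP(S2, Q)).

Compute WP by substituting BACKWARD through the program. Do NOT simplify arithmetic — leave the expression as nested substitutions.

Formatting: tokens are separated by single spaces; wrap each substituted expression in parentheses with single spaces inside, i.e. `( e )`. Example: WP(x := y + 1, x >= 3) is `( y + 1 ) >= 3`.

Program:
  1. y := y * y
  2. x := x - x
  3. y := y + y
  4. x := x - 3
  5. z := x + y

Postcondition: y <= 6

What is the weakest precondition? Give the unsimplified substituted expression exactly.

post: y <= 6
stmt 5: z := x + y  -- replace 0 occurrence(s) of z with (x + y)
  => y <= 6
stmt 4: x := x - 3  -- replace 0 occurrence(s) of x with (x - 3)
  => y <= 6
stmt 3: y := y + y  -- replace 1 occurrence(s) of y with (y + y)
  => ( y + y ) <= 6
stmt 2: x := x - x  -- replace 0 occurrence(s) of x with (x - x)
  => ( y + y ) <= 6
stmt 1: y := y * y  -- replace 2 occurrence(s) of y with (y * y)
  => ( ( y * y ) + ( y * y ) ) <= 6

Answer: ( ( y * y ) + ( y * y ) ) <= 6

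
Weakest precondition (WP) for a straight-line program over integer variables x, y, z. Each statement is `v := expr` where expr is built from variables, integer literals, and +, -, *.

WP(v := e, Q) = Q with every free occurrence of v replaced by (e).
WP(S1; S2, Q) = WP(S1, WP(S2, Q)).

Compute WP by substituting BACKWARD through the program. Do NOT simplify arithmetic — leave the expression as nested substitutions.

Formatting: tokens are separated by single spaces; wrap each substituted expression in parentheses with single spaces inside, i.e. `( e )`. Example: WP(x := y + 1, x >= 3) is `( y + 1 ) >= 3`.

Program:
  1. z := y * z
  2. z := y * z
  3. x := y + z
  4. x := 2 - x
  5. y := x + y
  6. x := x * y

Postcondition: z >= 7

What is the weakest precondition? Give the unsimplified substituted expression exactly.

post: z >= 7
stmt 6: x := x * y  -- replace 0 occurrence(s) of x with (x * y)
  => z >= 7
stmt 5: y := x + y  -- replace 0 occurrence(s) of y with (x + y)
  => z >= 7
stmt 4: x := 2 - x  -- replace 0 occurrence(s) of x with (2 - x)
  => z >= 7
stmt 3: x := y + z  -- replace 0 occurrence(s) of x with (y + z)
  => z >= 7
stmt 2: z := y * z  -- replace 1 occurrence(s) of z with (y * z)
  => ( y * z ) >= 7
stmt 1: z := y * z  -- replace 1 occurrence(s) of z with (y * z)
  => ( y * ( y * z ) ) >= 7

Answer: ( y * ( y * z ) ) >= 7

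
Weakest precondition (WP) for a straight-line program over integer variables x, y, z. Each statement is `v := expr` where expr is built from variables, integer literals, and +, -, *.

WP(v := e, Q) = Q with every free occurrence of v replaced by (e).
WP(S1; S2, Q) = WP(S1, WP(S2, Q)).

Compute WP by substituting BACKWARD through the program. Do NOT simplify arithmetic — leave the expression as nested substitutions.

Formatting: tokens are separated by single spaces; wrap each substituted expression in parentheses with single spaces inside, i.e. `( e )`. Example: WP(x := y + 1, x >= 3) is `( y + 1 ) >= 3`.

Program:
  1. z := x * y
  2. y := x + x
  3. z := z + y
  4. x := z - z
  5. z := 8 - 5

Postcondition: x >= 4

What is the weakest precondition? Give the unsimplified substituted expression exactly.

post: x >= 4
stmt 5: z := 8 - 5  -- replace 0 occurrence(s) of z with (8 - 5)
  => x >= 4
stmt 4: x := z - z  -- replace 1 occurrence(s) of x with (z - z)
  => ( z - z ) >= 4
stmt 3: z := z + y  -- replace 2 occurrence(s) of z with (z + y)
  => ( ( z + y ) - ( z + y ) ) >= 4
stmt 2: y := x + x  -- replace 2 occurrence(s) of y with (x + x)
  => ( ( z + ( x + x ) ) - ( z + ( x + x ) ) ) >= 4
stmt 1: z := x * y  -- replace 2 occurrence(s) of z with (x * y)
  => ( ( ( x * y ) + ( x + x ) ) - ( ( x * y ) + ( x + x ) ) ) >= 4

Answer: ( ( ( x * y ) + ( x + x ) ) - ( ( x * y ) + ( x + x ) ) ) >= 4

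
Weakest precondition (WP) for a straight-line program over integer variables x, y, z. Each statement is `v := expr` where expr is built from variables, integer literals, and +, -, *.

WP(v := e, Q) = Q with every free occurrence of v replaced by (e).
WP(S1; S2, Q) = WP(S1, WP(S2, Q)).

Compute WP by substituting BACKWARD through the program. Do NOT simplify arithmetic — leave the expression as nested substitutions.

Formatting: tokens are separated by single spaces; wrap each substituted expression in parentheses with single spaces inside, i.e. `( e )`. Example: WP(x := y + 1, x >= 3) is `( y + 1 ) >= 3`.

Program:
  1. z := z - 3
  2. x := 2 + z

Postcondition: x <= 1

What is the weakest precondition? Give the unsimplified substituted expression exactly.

Answer: ( 2 + ( z - 3 ) ) <= 1

Derivation:
post: x <= 1
stmt 2: x := 2 + z  -- replace 1 occurrence(s) of x with (2 + z)
  => ( 2 + z ) <= 1
stmt 1: z := z - 3  -- replace 1 occurrence(s) of z with (z - 3)
  => ( 2 + ( z - 3 ) ) <= 1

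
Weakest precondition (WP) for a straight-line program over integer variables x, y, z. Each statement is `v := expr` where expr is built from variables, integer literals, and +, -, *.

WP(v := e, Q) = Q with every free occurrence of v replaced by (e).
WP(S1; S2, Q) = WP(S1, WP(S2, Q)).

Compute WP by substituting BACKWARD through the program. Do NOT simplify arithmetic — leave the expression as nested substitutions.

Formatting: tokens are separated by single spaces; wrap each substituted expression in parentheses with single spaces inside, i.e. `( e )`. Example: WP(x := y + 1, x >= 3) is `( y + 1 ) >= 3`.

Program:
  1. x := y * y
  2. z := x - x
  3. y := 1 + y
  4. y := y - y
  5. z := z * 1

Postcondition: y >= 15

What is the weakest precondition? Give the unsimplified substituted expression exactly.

post: y >= 15
stmt 5: z := z * 1  -- replace 0 occurrence(s) of z with (z * 1)
  => y >= 15
stmt 4: y := y - y  -- replace 1 occurrence(s) of y with (y - y)
  => ( y - y ) >= 15
stmt 3: y := 1 + y  -- replace 2 occurrence(s) of y with (1 + y)
  => ( ( 1 + y ) - ( 1 + y ) ) >= 15
stmt 2: z := x - x  -- replace 0 occurrence(s) of z with (x - x)
  => ( ( 1 + y ) - ( 1 + y ) ) >= 15
stmt 1: x := y * y  -- replace 0 occurrence(s) of x with (y * y)
  => ( ( 1 + y ) - ( 1 + y ) ) >= 15

Answer: ( ( 1 + y ) - ( 1 + y ) ) >= 15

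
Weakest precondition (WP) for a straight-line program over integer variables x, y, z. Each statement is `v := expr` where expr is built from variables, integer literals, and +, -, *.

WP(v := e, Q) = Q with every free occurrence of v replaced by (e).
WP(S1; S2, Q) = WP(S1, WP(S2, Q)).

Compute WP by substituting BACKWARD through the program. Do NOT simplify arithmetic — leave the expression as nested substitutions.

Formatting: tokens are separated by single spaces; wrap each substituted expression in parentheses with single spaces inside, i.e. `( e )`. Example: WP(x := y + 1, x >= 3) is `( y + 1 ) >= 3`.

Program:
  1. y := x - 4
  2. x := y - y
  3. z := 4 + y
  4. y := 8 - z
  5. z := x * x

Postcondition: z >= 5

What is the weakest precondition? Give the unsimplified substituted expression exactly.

post: z >= 5
stmt 5: z := x * x  -- replace 1 occurrence(s) of z with (x * x)
  => ( x * x ) >= 5
stmt 4: y := 8 - z  -- replace 0 occurrence(s) of y with (8 - z)
  => ( x * x ) >= 5
stmt 3: z := 4 + y  -- replace 0 occurrence(s) of z with (4 + y)
  => ( x * x ) >= 5
stmt 2: x := y - y  -- replace 2 occurrence(s) of x with (y - y)
  => ( ( y - y ) * ( y - y ) ) >= 5
stmt 1: y := x - 4  -- replace 4 occurrence(s) of y with (x - 4)
  => ( ( ( x - 4 ) - ( x - 4 ) ) * ( ( x - 4 ) - ( x - 4 ) ) ) >= 5

Answer: ( ( ( x - 4 ) - ( x - 4 ) ) * ( ( x - 4 ) - ( x - 4 ) ) ) >= 5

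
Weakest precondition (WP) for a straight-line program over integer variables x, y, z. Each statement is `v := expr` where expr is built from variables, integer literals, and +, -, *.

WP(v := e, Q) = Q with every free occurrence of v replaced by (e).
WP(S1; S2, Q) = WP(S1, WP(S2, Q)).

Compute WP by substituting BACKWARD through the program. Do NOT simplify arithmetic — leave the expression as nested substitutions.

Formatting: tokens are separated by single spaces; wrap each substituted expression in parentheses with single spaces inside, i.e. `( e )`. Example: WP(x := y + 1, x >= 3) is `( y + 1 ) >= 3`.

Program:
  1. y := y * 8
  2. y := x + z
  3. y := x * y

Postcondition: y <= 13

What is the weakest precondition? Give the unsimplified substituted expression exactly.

post: y <= 13
stmt 3: y := x * y  -- replace 1 occurrence(s) of y with (x * y)
  => ( x * y ) <= 13
stmt 2: y := x + z  -- replace 1 occurrence(s) of y with (x + z)
  => ( x * ( x + z ) ) <= 13
stmt 1: y := y * 8  -- replace 0 occurrence(s) of y with (y * 8)
  => ( x * ( x + z ) ) <= 13

Answer: ( x * ( x + z ) ) <= 13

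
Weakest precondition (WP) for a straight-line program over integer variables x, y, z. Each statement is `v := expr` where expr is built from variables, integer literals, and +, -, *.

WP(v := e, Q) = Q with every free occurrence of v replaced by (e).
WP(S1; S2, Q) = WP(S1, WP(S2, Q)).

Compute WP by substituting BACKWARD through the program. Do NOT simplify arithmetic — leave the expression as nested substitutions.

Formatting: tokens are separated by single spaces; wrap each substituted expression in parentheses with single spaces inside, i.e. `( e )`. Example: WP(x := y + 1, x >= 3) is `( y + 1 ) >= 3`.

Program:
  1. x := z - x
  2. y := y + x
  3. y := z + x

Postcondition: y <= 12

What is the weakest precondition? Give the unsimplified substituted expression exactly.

post: y <= 12
stmt 3: y := z + x  -- replace 1 occurrence(s) of y with (z + x)
  => ( z + x ) <= 12
stmt 2: y := y + x  -- replace 0 occurrence(s) of y with (y + x)
  => ( z + x ) <= 12
stmt 1: x := z - x  -- replace 1 occurrence(s) of x with (z - x)
  => ( z + ( z - x ) ) <= 12

Answer: ( z + ( z - x ) ) <= 12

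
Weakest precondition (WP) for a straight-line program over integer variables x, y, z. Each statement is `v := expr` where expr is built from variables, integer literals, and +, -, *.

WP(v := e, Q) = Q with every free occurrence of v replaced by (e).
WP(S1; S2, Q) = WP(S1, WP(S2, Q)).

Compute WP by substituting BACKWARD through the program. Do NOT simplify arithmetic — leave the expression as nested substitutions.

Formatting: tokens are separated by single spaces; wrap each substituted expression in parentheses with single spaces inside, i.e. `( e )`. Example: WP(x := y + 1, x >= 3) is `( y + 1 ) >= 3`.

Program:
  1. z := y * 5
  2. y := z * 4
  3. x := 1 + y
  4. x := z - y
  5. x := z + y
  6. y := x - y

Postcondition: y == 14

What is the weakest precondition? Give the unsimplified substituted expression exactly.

Answer: ( ( ( y * 5 ) + ( ( y * 5 ) * 4 ) ) - ( ( y * 5 ) * 4 ) ) == 14

Derivation:
post: y == 14
stmt 6: y := x - y  -- replace 1 occurrence(s) of y with (x - y)
  => ( x - y ) == 14
stmt 5: x := z + y  -- replace 1 occurrence(s) of x with (z + y)
  => ( ( z + y ) - y ) == 14
stmt 4: x := z - y  -- replace 0 occurrence(s) of x with (z - y)
  => ( ( z + y ) - y ) == 14
stmt 3: x := 1 + y  -- replace 0 occurrence(s) of x with (1 + y)
  => ( ( z + y ) - y ) == 14
stmt 2: y := z * 4  -- replace 2 occurrence(s) of y with (z * 4)
  => ( ( z + ( z * 4 ) ) - ( z * 4 ) ) == 14
stmt 1: z := y * 5  -- replace 3 occurrence(s) of z with (y * 5)
  => ( ( ( y * 5 ) + ( ( y * 5 ) * 4 ) ) - ( ( y * 5 ) * 4 ) ) == 14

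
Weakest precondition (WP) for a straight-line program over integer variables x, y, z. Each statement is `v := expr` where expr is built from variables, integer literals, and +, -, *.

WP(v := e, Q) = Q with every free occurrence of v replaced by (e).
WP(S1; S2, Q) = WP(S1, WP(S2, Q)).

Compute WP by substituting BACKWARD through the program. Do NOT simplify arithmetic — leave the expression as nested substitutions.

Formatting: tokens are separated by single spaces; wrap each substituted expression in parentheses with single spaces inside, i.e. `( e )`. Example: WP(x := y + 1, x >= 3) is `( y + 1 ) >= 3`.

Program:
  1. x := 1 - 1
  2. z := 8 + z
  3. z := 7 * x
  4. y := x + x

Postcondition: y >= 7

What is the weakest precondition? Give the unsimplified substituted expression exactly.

Answer: ( ( 1 - 1 ) + ( 1 - 1 ) ) >= 7

Derivation:
post: y >= 7
stmt 4: y := x + x  -- replace 1 occurrence(s) of y with (x + x)
  => ( x + x ) >= 7
stmt 3: z := 7 * x  -- replace 0 occurrence(s) of z with (7 * x)
  => ( x + x ) >= 7
stmt 2: z := 8 + z  -- replace 0 occurrence(s) of z with (8 + z)
  => ( x + x ) >= 7
stmt 1: x := 1 - 1  -- replace 2 occurrence(s) of x with (1 - 1)
  => ( ( 1 - 1 ) + ( 1 - 1 ) ) >= 7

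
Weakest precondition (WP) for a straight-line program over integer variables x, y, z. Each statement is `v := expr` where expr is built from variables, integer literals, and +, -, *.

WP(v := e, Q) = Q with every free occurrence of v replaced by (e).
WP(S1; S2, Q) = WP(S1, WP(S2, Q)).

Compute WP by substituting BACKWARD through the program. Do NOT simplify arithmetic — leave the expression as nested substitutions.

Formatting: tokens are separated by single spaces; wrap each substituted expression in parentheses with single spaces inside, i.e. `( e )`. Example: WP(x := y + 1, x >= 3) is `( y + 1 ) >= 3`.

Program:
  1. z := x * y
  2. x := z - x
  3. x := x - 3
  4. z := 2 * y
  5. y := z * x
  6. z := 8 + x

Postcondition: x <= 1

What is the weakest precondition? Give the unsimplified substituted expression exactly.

post: x <= 1
stmt 6: z := 8 + x  -- replace 0 occurrence(s) of z with (8 + x)
  => x <= 1
stmt 5: y := z * x  -- replace 0 occurrence(s) of y with (z * x)
  => x <= 1
stmt 4: z := 2 * y  -- replace 0 occurrence(s) of z with (2 * y)
  => x <= 1
stmt 3: x := x - 3  -- replace 1 occurrence(s) of x with (x - 3)
  => ( x - 3 ) <= 1
stmt 2: x := z - x  -- replace 1 occurrence(s) of x with (z - x)
  => ( ( z - x ) - 3 ) <= 1
stmt 1: z := x * y  -- replace 1 occurrence(s) of z with (x * y)
  => ( ( ( x * y ) - x ) - 3 ) <= 1

Answer: ( ( ( x * y ) - x ) - 3 ) <= 1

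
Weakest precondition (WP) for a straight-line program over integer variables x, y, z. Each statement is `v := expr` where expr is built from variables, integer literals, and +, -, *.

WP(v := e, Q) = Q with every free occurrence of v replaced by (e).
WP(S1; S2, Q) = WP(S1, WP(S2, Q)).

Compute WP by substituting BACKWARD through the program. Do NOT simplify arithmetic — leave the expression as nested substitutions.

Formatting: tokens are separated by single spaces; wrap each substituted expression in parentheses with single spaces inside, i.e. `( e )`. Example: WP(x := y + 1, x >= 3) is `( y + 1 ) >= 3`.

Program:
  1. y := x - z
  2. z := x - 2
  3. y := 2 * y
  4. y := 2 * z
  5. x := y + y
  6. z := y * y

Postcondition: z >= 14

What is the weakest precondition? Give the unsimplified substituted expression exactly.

Answer: ( ( 2 * ( x - 2 ) ) * ( 2 * ( x - 2 ) ) ) >= 14

Derivation:
post: z >= 14
stmt 6: z := y * y  -- replace 1 occurrence(s) of z with (y * y)
  => ( y * y ) >= 14
stmt 5: x := y + y  -- replace 0 occurrence(s) of x with (y + y)
  => ( y * y ) >= 14
stmt 4: y := 2 * z  -- replace 2 occurrence(s) of y with (2 * z)
  => ( ( 2 * z ) * ( 2 * z ) ) >= 14
stmt 3: y := 2 * y  -- replace 0 occurrence(s) of y with (2 * y)
  => ( ( 2 * z ) * ( 2 * z ) ) >= 14
stmt 2: z := x - 2  -- replace 2 occurrence(s) of z with (x - 2)
  => ( ( 2 * ( x - 2 ) ) * ( 2 * ( x - 2 ) ) ) >= 14
stmt 1: y := x - z  -- replace 0 occurrence(s) of y with (x - z)
  => ( ( 2 * ( x - 2 ) ) * ( 2 * ( x - 2 ) ) ) >= 14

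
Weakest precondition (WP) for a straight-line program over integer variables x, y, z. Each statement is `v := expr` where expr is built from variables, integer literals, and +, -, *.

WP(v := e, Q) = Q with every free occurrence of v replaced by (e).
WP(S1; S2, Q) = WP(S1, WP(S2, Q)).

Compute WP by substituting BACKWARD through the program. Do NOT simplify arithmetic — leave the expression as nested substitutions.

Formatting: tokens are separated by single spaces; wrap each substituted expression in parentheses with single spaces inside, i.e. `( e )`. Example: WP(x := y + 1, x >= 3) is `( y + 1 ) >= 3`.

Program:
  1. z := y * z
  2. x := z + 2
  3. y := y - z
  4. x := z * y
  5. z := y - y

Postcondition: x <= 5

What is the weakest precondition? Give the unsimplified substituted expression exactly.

Answer: ( ( y * z ) * ( y - ( y * z ) ) ) <= 5

Derivation:
post: x <= 5
stmt 5: z := y - y  -- replace 0 occurrence(s) of z with (y - y)
  => x <= 5
stmt 4: x := z * y  -- replace 1 occurrence(s) of x with (z * y)
  => ( z * y ) <= 5
stmt 3: y := y - z  -- replace 1 occurrence(s) of y with (y - z)
  => ( z * ( y - z ) ) <= 5
stmt 2: x := z + 2  -- replace 0 occurrence(s) of x with (z + 2)
  => ( z * ( y - z ) ) <= 5
stmt 1: z := y * z  -- replace 2 occurrence(s) of z with (y * z)
  => ( ( y * z ) * ( y - ( y * z ) ) ) <= 5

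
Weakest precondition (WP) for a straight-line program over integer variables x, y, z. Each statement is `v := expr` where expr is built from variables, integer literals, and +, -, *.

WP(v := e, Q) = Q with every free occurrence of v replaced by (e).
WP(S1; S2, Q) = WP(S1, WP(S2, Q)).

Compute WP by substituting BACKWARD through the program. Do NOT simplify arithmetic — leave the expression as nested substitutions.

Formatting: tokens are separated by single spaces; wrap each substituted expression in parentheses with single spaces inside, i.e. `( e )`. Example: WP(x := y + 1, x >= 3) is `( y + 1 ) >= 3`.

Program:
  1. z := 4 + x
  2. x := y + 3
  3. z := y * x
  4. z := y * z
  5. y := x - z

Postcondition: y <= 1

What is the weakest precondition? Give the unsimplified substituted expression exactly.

Answer: ( ( y + 3 ) - ( y * ( y * ( y + 3 ) ) ) ) <= 1

Derivation:
post: y <= 1
stmt 5: y := x - z  -- replace 1 occurrence(s) of y with (x - z)
  => ( x - z ) <= 1
stmt 4: z := y * z  -- replace 1 occurrence(s) of z with (y * z)
  => ( x - ( y * z ) ) <= 1
stmt 3: z := y * x  -- replace 1 occurrence(s) of z with (y * x)
  => ( x - ( y * ( y * x ) ) ) <= 1
stmt 2: x := y + 3  -- replace 2 occurrence(s) of x with (y + 3)
  => ( ( y + 3 ) - ( y * ( y * ( y + 3 ) ) ) ) <= 1
stmt 1: z := 4 + x  -- replace 0 occurrence(s) of z with (4 + x)
  => ( ( y + 3 ) - ( y * ( y * ( y + 3 ) ) ) ) <= 1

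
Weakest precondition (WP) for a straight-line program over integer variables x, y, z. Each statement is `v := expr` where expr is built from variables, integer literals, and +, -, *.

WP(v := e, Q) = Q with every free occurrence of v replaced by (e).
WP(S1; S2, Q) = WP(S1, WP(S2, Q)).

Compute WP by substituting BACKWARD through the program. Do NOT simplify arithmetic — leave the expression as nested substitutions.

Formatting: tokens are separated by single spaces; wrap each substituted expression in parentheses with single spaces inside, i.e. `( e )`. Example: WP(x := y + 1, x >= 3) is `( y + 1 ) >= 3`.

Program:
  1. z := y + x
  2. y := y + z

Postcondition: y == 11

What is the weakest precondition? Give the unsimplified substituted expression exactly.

Answer: ( y + ( y + x ) ) == 11

Derivation:
post: y == 11
stmt 2: y := y + z  -- replace 1 occurrence(s) of y with (y + z)
  => ( y + z ) == 11
stmt 1: z := y + x  -- replace 1 occurrence(s) of z with (y + x)
  => ( y + ( y + x ) ) == 11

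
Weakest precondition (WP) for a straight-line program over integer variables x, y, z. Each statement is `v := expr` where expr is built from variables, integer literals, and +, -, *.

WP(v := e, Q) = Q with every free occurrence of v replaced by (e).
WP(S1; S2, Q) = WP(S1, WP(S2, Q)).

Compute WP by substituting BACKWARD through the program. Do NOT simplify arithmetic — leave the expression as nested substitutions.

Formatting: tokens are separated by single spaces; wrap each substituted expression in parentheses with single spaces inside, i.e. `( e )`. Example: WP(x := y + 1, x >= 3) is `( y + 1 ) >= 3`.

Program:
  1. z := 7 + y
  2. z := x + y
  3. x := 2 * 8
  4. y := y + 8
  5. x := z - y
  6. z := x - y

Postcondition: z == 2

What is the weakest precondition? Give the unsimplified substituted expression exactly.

post: z == 2
stmt 6: z := x - y  -- replace 1 occurrence(s) of z with (x - y)
  => ( x - y ) == 2
stmt 5: x := z - y  -- replace 1 occurrence(s) of x with (z - y)
  => ( ( z - y ) - y ) == 2
stmt 4: y := y + 8  -- replace 2 occurrence(s) of y with (y + 8)
  => ( ( z - ( y + 8 ) ) - ( y + 8 ) ) == 2
stmt 3: x := 2 * 8  -- replace 0 occurrence(s) of x with (2 * 8)
  => ( ( z - ( y + 8 ) ) - ( y + 8 ) ) == 2
stmt 2: z := x + y  -- replace 1 occurrence(s) of z with (x + y)
  => ( ( ( x + y ) - ( y + 8 ) ) - ( y + 8 ) ) == 2
stmt 1: z := 7 + y  -- replace 0 occurrence(s) of z with (7 + y)
  => ( ( ( x + y ) - ( y + 8 ) ) - ( y + 8 ) ) == 2

Answer: ( ( ( x + y ) - ( y + 8 ) ) - ( y + 8 ) ) == 2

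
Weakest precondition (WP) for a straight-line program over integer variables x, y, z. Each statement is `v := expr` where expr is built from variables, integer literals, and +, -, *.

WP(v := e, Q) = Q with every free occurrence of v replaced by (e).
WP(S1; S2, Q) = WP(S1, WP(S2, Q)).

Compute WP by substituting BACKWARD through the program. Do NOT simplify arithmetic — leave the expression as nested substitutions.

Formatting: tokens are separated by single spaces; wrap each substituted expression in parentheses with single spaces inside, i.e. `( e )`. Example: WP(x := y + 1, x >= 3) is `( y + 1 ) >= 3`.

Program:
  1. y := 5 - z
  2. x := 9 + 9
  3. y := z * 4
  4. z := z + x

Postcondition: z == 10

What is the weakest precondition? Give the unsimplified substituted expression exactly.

Answer: ( z + ( 9 + 9 ) ) == 10

Derivation:
post: z == 10
stmt 4: z := z + x  -- replace 1 occurrence(s) of z with (z + x)
  => ( z + x ) == 10
stmt 3: y := z * 4  -- replace 0 occurrence(s) of y with (z * 4)
  => ( z + x ) == 10
stmt 2: x := 9 + 9  -- replace 1 occurrence(s) of x with (9 + 9)
  => ( z + ( 9 + 9 ) ) == 10
stmt 1: y := 5 - z  -- replace 0 occurrence(s) of y with (5 - z)
  => ( z + ( 9 + 9 ) ) == 10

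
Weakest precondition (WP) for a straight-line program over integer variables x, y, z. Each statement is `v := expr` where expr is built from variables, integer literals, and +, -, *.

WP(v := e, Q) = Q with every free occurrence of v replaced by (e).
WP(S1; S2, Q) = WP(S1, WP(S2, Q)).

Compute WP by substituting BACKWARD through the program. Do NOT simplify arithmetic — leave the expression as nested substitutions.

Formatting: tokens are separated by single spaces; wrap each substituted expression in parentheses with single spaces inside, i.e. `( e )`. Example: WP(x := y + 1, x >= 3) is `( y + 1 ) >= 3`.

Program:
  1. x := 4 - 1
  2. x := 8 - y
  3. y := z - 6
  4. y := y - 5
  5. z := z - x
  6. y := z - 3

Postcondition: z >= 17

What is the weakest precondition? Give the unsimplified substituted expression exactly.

Answer: ( z - ( 8 - y ) ) >= 17

Derivation:
post: z >= 17
stmt 6: y := z - 3  -- replace 0 occurrence(s) of y with (z - 3)
  => z >= 17
stmt 5: z := z - x  -- replace 1 occurrence(s) of z with (z - x)
  => ( z - x ) >= 17
stmt 4: y := y - 5  -- replace 0 occurrence(s) of y with (y - 5)
  => ( z - x ) >= 17
stmt 3: y := z - 6  -- replace 0 occurrence(s) of y with (z - 6)
  => ( z - x ) >= 17
stmt 2: x := 8 - y  -- replace 1 occurrence(s) of x with (8 - y)
  => ( z - ( 8 - y ) ) >= 17
stmt 1: x := 4 - 1  -- replace 0 occurrence(s) of x with (4 - 1)
  => ( z - ( 8 - y ) ) >= 17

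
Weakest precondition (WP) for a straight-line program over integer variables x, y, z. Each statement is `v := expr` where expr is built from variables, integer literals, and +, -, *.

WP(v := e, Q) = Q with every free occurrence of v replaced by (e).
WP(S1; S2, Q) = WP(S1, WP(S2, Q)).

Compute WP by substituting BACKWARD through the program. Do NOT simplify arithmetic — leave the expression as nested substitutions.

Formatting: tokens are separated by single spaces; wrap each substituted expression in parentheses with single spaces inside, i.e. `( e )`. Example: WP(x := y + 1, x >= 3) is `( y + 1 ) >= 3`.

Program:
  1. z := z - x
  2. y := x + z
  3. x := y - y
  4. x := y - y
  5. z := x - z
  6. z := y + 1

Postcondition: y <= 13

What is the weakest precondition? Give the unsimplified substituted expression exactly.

post: y <= 13
stmt 6: z := y + 1  -- replace 0 occurrence(s) of z with (y + 1)
  => y <= 13
stmt 5: z := x - z  -- replace 0 occurrence(s) of z with (x - z)
  => y <= 13
stmt 4: x := y - y  -- replace 0 occurrence(s) of x with (y - y)
  => y <= 13
stmt 3: x := y - y  -- replace 0 occurrence(s) of x with (y - y)
  => y <= 13
stmt 2: y := x + z  -- replace 1 occurrence(s) of y with (x + z)
  => ( x + z ) <= 13
stmt 1: z := z - x  -- replace 1 occurrence(s) of z with (z - x)
  => ( x + ( z - x ) ) <= 13

Answer: ( x + ( z - x ) ) <= 13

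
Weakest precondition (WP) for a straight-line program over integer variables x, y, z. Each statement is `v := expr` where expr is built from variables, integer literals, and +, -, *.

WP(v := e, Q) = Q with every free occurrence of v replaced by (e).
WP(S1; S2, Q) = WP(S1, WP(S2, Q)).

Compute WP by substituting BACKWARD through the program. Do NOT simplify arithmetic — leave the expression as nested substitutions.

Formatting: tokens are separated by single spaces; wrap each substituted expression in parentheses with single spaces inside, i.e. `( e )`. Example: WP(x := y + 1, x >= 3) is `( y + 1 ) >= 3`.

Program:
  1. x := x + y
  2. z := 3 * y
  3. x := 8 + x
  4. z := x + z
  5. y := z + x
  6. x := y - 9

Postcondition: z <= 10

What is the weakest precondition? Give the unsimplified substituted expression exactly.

Answer: ( ( 8 + ( x + y ) ) + ( 3 * y ) ) <= 10

Derivation:
post: z <= 10
stmt 6: x := y - 9  -- replace 0 occurrence(s) of x with (y - 9)
  => z <= 10
stmt 5: y := z + x  -- replace 0 occurrence(s) of y with (z + x)
  => z <= 10
stmt 4: z := x + z  -- replace 1 occurrence(s) of z with (x + z)
  => ( x + z ) <= 10
stmt 3: x := 8 + x  -- replace 1 occurrence(s) of x with (8 + x)
  => ( ( 8 + x ) + z ) <= 10
stmt 2: z := 3 * y  -- replace 1 occurrence(s) of z with (3 * y)
  => ( ( 8 + x ) + ( 3 * y ) ) <= 10
stmt 1: x := x + y  -- replace 1 occurrence(s) of x with (x + y)
  => ( ( 8 + ( x + y ) ) + ( 3 * y ) ) <= 10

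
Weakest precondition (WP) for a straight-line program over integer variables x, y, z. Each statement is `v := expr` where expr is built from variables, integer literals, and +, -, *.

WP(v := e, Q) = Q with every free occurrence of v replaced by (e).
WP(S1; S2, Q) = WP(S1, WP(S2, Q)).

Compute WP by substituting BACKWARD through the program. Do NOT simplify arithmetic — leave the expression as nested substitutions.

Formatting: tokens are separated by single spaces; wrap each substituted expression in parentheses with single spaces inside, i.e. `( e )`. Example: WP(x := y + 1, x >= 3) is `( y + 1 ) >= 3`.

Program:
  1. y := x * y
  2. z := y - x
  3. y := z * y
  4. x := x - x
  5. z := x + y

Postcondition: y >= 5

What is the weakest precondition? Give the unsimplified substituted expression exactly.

Answer: ( ( ( x * y ) - x ) * ( x * y ) ) >= 5

Derivation:
post: y >= 5
stmt 5: z := x + y  -- replace 0 occurrence(s) of z with (x + y)
  => y >= 5
stmt 4: x := x - x  -- replace 0 occurrence(s) of x with (x - x)
  => y >= 5
stmt 3: y := z * y  -- replace 1 occurrence(s) of y with (z * y)
  => ( z * y ) >= 5
stmt 2: z := y - x  -- replace 1 occurrence(s) of z with (y - x)
  => ( ( y - x ) * y ) >= 5
stmt 1: y := x * y  -- replace 2 occurrence(s) of y with (x * y)
  => ( ( ( x * y ) - x ) * ( x * y ) ) >= 5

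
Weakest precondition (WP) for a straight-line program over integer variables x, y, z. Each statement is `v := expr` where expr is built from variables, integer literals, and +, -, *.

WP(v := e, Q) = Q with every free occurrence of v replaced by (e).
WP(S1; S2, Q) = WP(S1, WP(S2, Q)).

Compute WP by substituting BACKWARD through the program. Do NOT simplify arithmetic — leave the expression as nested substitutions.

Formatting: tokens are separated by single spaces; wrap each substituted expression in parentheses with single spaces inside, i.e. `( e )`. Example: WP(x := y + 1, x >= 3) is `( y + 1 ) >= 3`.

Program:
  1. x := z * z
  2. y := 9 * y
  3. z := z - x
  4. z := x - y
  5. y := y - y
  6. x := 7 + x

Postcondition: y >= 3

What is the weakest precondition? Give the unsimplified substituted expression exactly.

Answer: ( ( 9 * y ) - ( 9 * y ) ) >= 3

Derivation:
post: y >= 3
stmt 6: x := 7 + x  -- replace 0 occurrence(s) of x with (7 + x)
  => y >= 3
stmt 5: y := y - y  -- replace 1 occurrence(s) of y with (y - y)
  => ( y - y ) >= 3
stmt 4: z := x - y  -- replace 0 occurrence(s) of z with (x - y)
  => ( y - y ) >= 3
stmt 3: z := z - x  -- replace 0 occurrence(s) of z with (z - x)
  => ( y - y ) >= 3
stmt 2: y := 9 * y  -- replace 2 occurrence(s) of y with (9 * y)
  => ( ( 9 * y ) - ( 9 * y ) ) >= 3
stmt 1: x := z * z  -- replace 0 occurrence(s) of x with (z * z)
  => ( ( 9 * y ) - ( 9 * y ) ) >= 3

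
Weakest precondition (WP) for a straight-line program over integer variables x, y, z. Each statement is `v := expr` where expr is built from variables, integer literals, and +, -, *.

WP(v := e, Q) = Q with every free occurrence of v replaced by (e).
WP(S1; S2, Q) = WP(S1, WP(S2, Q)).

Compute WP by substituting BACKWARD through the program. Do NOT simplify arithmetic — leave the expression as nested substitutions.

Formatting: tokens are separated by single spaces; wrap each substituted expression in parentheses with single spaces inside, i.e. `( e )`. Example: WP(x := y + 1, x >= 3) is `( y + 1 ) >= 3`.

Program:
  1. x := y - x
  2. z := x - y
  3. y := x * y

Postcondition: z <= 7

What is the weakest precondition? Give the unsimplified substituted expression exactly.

Answer: ( ( y - x ) - y ) <= 7

Derivation:
post: z <= 7
stmt 3: y := x * y  -- replace 0 occurrence(s) of y with (x * y)
  => z <= 7
stmt 2: z := x - y  -- replace 1 occurrence(s) of z with (x - y)
  => ( x - y ) <= 7
stmt 1: x := y - x  -- replace 1 occurrence(s) of x with (y - x)
  => ( ( y - x ) - y ) <= 7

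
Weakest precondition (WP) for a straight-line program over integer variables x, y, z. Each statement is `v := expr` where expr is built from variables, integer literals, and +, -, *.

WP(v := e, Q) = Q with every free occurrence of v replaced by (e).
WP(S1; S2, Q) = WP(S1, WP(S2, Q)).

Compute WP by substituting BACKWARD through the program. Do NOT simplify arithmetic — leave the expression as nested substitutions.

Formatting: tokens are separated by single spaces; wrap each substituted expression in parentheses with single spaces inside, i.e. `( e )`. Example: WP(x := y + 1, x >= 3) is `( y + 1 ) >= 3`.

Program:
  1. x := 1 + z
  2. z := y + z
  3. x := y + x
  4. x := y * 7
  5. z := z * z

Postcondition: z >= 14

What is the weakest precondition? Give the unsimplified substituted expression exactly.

post: z >= 14
stmt 5: z := z * z  -- replace 1 occurrence(s) of z with (z * z)
  => ( z * z ) >= 14
stmt 4: x := y * 7  -- replace 0 occurrence(s) of x with (y * 7)
  => ( z * z ) >= 14
stmt 3: x := y + x  -- replace 0 occurrence(s) of x with (y + x)
  => ( z * z ) >= 14
stmt 2: z := y + z  -- replace 2 occurrence(s) of z with (y + z)
  => ( ( y + z ) * ( y + z ) ) >= 14
stmt 1: x := 1 + z  -- replace 0 occurrence(s) of x with (1 + z)
  => ( ( y + z ) * ( y + z ) ) >= 14

Answer: ( ( y + z ) * ( y + z ) ) >= 14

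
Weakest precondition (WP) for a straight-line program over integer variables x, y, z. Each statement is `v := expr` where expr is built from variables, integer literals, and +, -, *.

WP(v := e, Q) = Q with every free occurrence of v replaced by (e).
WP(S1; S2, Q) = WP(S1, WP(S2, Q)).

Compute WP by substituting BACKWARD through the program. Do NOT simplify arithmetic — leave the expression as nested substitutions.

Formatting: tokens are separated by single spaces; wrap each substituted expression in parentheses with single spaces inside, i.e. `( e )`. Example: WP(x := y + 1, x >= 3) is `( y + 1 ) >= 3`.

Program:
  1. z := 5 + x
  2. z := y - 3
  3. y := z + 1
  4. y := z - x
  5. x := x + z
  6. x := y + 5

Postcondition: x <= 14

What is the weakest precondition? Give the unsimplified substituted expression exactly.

post: x <= 14
stmt 6: x := y + 5  -- replace 1 occurrence(s) of x with (y + 5)
  => ( y + 5 ) <= 14
stmt 5: x := x + z  -- replace 0 occurrence(s) of x with (x + z)
  => ( y + 5 ) <= 14
stmt 4: y := z - x  -- replace 1 occurrence(s) of y with (z - x)
  => ( ( z - x ) + 5 ) <= 14
stmt 3: y := z + 1  -- replace 0 occurrence(s) of y with (z + 1)
  => ( ( z - x ) + 5 ) <= 14
stmt 2: z := y - 3  -- replace 1 occurrence(s) of z with (y - 3)
  => ( ( ( y - 3 ) - x ) + 5 ) <= 14
stmt 1: z := 5 + x  -- replace 0 occurrence(s) of z with (5 + x)
  => ( ( ( y - 3 ) - x ) + 5 ) <= 14

Answer: ( ( ( y - 3 ) - x ) + 5 ) <= 14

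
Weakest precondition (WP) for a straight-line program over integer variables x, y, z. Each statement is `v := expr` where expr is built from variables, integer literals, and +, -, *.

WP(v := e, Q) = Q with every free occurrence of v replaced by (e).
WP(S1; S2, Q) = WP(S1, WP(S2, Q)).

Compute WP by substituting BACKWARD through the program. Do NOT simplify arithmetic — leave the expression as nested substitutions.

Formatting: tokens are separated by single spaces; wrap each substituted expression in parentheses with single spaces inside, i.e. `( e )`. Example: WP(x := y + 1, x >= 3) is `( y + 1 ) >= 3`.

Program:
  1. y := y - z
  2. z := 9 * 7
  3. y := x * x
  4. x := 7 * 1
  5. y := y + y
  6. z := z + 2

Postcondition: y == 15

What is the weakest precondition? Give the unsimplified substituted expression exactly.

Answer: ( ( x * x ) + ( x * x ) ) == 15

Derivation:
post: y == 15
stmt 6: z := z + 2  -- replace 0 occurrence(s) of z with (z + 2)
  => y == 15
stmt 5: y := y + y  -- replace 1 occurrence(s) of y with (y + y)
  => ( y + y ) == 15
stmt 4: x := 7 * 1  -- replace 0 occurrence(s) of x with (7 * 1)
  => ( y + y ) == 15
stmt 3: y := x * x  -- replace 2 occurrence(s) of y with (x * x)
  => ( ( x * x ) + ( x * x ) ) == 15
stmt 2: z := 9 * 7  -- replace 0 occurrence(s) of z with (9 * 7)
  => ( ( x * x ) + ( x * x ) ) == 15
stmt 1: y := y - z  -- replace 0 occurrence(s) of y with (y - z)
  => ( ( x * x ) + ( x * x ) ) == 15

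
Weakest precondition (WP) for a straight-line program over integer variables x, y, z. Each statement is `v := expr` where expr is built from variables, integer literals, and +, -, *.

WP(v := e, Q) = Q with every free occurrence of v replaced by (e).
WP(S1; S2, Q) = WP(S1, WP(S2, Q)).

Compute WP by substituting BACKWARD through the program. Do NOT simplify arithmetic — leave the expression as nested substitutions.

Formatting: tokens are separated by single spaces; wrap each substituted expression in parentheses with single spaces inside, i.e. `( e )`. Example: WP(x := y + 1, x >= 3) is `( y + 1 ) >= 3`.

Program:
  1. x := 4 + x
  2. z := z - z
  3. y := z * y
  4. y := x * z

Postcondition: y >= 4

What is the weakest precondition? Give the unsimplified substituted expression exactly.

Answer: ( ( 4 + x ) * ( z - z ) ) >= 4

Derivation:
post: y >= 4
stmt 4: y := x * z  -- replace 1 occurrence(s) of y with (x * z)
  => ( x * z ) >= 4
stmt 3: y := z * y  -- replace 0 occurrence(s) of y with (z * y)
  => ( x * z ) >= 4
stmt 2: z := z - z  -- replace 1 occurrence(s) of z with (z - z)
  => ( x * ( z - z ) ) >= 4
stmt 1: x := 4 + x  -- replace 1 occurrence(s) of x with (4 + x)
  => ( ( 4 + x ) * ( z - z ) ) >= 4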